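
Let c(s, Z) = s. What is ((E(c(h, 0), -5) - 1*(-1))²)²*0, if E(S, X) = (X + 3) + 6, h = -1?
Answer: 0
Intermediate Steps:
E(S, X) = 9 + X (E(S, X) = (3 + X) + 6 = 9 + X)
((E(c(h, 0), -5) - 1*(-1))²)²*0 = (((9 - 5) - 1*(-1))²)²*0 = ((4 + 1)²)²*0 = (5²)²*0 = 25²*0 = 625*0 = 0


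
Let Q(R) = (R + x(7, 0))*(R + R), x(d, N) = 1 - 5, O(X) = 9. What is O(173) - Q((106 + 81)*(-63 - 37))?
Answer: -699529591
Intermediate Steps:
x(d, N) = -4
Q(R) = 2*R*(-4 + R) (Q(R) = (R - 4)*(R + R) = (-4 + R)*(2*R) = 2*R*(-4 + R))
O(173) - Q((106 + 81)*(-63 - 37)) = 9 - 2*(106 + 81)*(-63 - 37)*(-4 + (106 + 81)*(-63 - 37)) = 9 - 2*187*(-100)*(-4 + 187*(-100)) = 9 - 2*(-18700)*(-4 - 18700) = 9 - 2*(-18700)*(-18704) = 9 - 1*699529600 = 9 - 699529600 = -699529591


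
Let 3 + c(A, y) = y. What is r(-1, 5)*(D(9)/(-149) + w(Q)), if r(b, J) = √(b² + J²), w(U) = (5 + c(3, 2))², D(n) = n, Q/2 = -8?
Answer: 2375*√26/149 ≈ 81.276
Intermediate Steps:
Q = -16 (Q = 2*(-8) = -16)
c(A, y) = -3 + y
w(U) = 16 (w(U) = (5 + (-3 + 2))² = (5 - 1)² = 4² = 16)
r(b, J) = √(J² + b²)
r(-1, 5)*(D(9)/(-149) + w(Q)) = √(5² + (-1)²)*(9/(-149) + 16) = √(25 + 1)*(9*(-1/149) + 16) = √26*(-9/149 + 16) = √26*(2375/149) = 2375*√26/149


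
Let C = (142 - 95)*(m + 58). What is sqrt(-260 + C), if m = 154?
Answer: 2*sqrt(2426) ≈ 98.509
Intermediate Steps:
C = 9964 (C = (142 - 95)*(154 + 58) = 47*212 = 9964)
sqrt(-260 + C) = sqrt(-260 + 9964) = sqrt(9704) = 2*sqrt(2426)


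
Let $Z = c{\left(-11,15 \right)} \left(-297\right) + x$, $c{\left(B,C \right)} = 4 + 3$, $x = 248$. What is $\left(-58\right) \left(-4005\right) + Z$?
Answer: $230459$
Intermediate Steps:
$c{\left(B,C \right)} = 7$
$Z = -1831$ ($Z = 7 \left(-297\right) + 248 = -2079 + 248 = -1831$)
$\left(-58\right) \left(-4005\right) + Z = \left(-58\right) \left(-4005\right) - 1831 = 232290 - 1831 = 230459$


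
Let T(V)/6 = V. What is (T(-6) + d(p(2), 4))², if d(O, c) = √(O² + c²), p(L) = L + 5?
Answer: (36 - √65)² ≈ 780.52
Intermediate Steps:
T(V) = 6*V
p(L) = 5 + L
(T(-6) + d(p(2), 4))² = (6*(-6) + √((5 + 2)² + 4²))² = (-36 + √(7² + 16))² = (-36 + √(49 + 16))² = (-36 + √65)²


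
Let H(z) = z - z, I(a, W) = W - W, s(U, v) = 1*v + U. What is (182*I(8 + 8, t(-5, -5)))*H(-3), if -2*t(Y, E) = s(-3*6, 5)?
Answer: 0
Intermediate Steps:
s(U, v) = U + v (s(U, v) = v + U = U + v)
t(Y, E) = 13/2 (t(Y, E) = -(-3*6 + 5)/2 = -(-18 + 5)/2 = -½*(-13) = 13/2)
I(a, W) = 0
H(z) = 0
(182*I(8 + 8, t(-5, -5)))*H(-3) = (182*0)*0 = 0*0 = 0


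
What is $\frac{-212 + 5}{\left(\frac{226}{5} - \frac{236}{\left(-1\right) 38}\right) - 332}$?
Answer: $\frac{19665}{26656} \approx 0.73773$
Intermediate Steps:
$\frac{-212 + 5}{\left(\frac{226}{5} - \frac{236}{\left(-1\right) 38}\right) - 332} = - \frac{207}{\left(226 \cdot \frac{1}{5} - \frac{236}{-38}\right) - 332} = - \frac{207}{\left(\frac{226}{5} - - \frac{118}{19}\right) - 332} = - \frac{207}{\left(\frac{226}{5} + \frac{118}{19}\right) - 332} = - \frac{207}{\frac{4884}{95} - 332} = - \frac{207}{- \frac{26656}{95}} = \left(-207\right) \left(- \frac{95}{26656}\right) = \frac{19665}{26656}$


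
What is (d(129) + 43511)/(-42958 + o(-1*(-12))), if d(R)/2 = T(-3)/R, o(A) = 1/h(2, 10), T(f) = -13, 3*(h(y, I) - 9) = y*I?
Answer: -263805971/260453967 ≈ -1.0129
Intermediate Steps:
h(y, I) = 9 + I*y/3 (h(y, I) = 9 + (y*I)/3 = 9 + (I*y)/3 = 9 + I*y/3)
o(A) = 3/47 (o(A) = 1/(9 + (⅓)*10*2) = 1/(9 + 20/3) = 1/(47/3) = 3/47)
d(R) = -26/R (d(R) = 2*(-13/R) = -26/R)
(d(129) + 43511)/(-42958 + o(-1*(-12))) = (-26/129 + 43511)/(-42958 + 3/47) = (-26*1/129 + 43511)/(-2019023/47) = (-26/129 + 43511)*(-47/2019023) = (5612893/129)*(-47/2019023) = -263805971/260453967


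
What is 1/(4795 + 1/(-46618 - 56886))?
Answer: 103504/496301679 ≈ 0.00020855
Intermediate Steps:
1/(4795 + 1/(-46618 - 56886)) = 1/(4795 + 1/(-103504)) = 1/(4795 - 1/103504) = 1/(496301679/103504) = 103504/496301679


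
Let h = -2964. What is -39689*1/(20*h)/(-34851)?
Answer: -3053/158920560 ≈ -1.9211e-5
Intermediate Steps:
-39689*1/(20*h)/(-34851) = -39689/(20*(-2964))/(-34851) = -39689/(-59280)*(-1/34851) = -39689*(-1/59280)*(-1/34851) = (3053/4560)*(-1/34851) = -3053/158920560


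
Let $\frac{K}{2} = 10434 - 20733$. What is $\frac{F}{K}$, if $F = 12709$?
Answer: $- \frac{12709}{20598} \approx -0.617$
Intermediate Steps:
$K = -20598$ ($K = 2 \left(10434 - 20733\right) = 2 \left(-10299\right) = -20598$)
$\frac{F}{K} = \frac{12709}{-20598} = 12709 \left(- \frac{1}{20598}\right) = - \frac{12709}{20598}$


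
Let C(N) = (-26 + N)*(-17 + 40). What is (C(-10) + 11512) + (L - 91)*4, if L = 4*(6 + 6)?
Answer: 10512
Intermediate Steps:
C(N) = -598 + 23*N (C(N) = (-26 + N)*23 = -598 + 23*N)
L = 48 (L = 4*12 = 48)
(C(-10) + 11512) + (L - 91)*4 = ((-598 + 23*(-10)) + 11512) + (48 - 91)*4 = ((-598 - 230) + 11512) - 43*4 = (-828 + 11512) - 172 = 10684 - 172 = 10512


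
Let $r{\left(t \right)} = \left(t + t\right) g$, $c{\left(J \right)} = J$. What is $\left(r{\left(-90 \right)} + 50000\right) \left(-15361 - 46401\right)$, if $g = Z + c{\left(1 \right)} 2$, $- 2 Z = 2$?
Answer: $-3076982840$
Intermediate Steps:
$Z = -1$ ($Z = \left(- \frac{1}{2}\right) 2 = -1$)
$g = 1$ ($g = -1 + 1 \cdot 2 = -1 + 2 = 1$)
$r{\left(t \right)} = 2 t$ ($r{\left(t \right)} = \left(t + t\right) 1 = 2 t 1 = 2 t$)
$\left(r{\left(-90 \right)} + 50000\right) \left(-15361 - 46401\right) = \left(2 \left(-90\right) + 50000\right) \left(-15361 - 46401\right) = \left(-180 + 50000\right) \left(-61762\right) = 49820 \left(-61762\right) = -3076982840$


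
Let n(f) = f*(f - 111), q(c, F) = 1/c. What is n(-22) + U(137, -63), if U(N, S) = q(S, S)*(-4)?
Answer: 184342/63 ≈ 2926.1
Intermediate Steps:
n(f) = f*(-111 + f)
U(N, S) = -4/S
n(-22) + U(137, -63) = -22*(-111 - 22) - 4/(-63) = -22*(-133) - 4*(-1/63) = 2926 + 4/63 = 184342/63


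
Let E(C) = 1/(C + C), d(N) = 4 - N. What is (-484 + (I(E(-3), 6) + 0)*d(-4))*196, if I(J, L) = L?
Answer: -85456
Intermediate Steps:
E(C) = 1/(2*C)
(-484 + (I(E(-3), 6) + 0)*d(-4))*196 = (-484 + (6 + 0)*(4 - 1*(-4)))*196 = (-484 + 6*(4 + 4))*196 = (-484 + 6*8)*196 = (-484 + 48)*196 = -436*196 = -85456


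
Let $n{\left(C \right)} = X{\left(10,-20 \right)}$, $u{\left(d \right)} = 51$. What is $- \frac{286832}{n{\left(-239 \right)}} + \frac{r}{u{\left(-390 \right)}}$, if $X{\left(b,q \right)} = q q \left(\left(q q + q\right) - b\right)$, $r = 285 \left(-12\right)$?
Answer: $- \frac{10849759}{157250} \approx -68.997$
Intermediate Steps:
$r = -3420$
$X{\left(b,q \right)} = q^{2} \left(q + q^{2} - b\right)$ ($X{\left(b,q \right)} = q^{2} \left(\left(q^{2} + q\right) - b\right) = q^{2} \left(\left(q + q^{2}\right) - b\right) = q^{2} \left(q + q^{2} - b\right)$)
$n{\left(C \right)} = 148000$ ($n{\left(C \right)} = \left(-20\right)^{2} \left(-20 + \left(-20\right)^{2} - 10\right) = 400 \left(-20 + 400 - 10\right) = 400 \cdot 370 = 148000$)
$- \frac{286832}{n{\left(-239 \right)}} + \frac{r}{u{\left(-390 \right)}} = - \frac{286832}{148000} - \frac{3420}{51} = \left(-286832\right) \frac{1}{148000} - \frac{1140}{17} = - \frac{17927}{9250} - \frac{1140}{17} = - \frac{10849759}{157250}$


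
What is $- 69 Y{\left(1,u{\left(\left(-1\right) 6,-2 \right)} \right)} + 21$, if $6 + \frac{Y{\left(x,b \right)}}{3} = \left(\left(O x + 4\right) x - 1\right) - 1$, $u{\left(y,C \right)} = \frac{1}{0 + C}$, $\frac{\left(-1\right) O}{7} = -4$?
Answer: $-4947$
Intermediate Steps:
$O = 28$ ($O = \left(-7\right) \left(-4\right) = 28$)
$u{\left(y,C \right)} = \frac{1}{C}$
$Y{\left(x,b \right)} = -24 + 3 x \left(4 + 28 x\right)$ ($Y{\left(x,b \right)} = -18 + 3 \left(\left(\left(28 x + 4\right) x - 1\right) - 1\right) = -18 + 3 \left(\left(\left(4 + 28 x\right) x - 1\right) - 1\right) = -18 + 3 \left(\left(x \left(4 + 28 x\right) - 1\right) - 1\right) = -18 + 3 \left(\left(-1 + x \left(4 + 28 x\right)\right) - 1\right) = -18 + 3 \left(-2 + x \left(4 + 28 x\right)\right) = -18 + \left(-6 + 3 x \left(4 + 28 x\right)\right) = -24 + 3 x \left(4 + 28 x\right)$)
$- 69 Y{\left(1,u{\left(\left(-1\right) 6,-2 \right)} \right)} + 21 = - 69 \left(-24 + 12 \cdot 1 + 84 \cdot 1^{2}\right) + 21 = - 69 \left(-24 + 12 + 84 \cdot 1\right) + 21 = - 69 \left(-24 + 12 + 84\right) + 21 = \left(-69\right) 72 + 21 = -4968 + 21 = -4947$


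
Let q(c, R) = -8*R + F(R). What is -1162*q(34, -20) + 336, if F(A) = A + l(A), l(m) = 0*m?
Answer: -162344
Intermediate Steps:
l(m) = 0
F(A) = A (F(A) = A + 0 = A)
q(c, R) = -7*R (q(c, R) = -8*R + R = -7*R)
-1162*q(34, -20) + 336 = -(-8134)*(-20) + 336 = -1162*140 + 336 = -162680 + 336 = -162344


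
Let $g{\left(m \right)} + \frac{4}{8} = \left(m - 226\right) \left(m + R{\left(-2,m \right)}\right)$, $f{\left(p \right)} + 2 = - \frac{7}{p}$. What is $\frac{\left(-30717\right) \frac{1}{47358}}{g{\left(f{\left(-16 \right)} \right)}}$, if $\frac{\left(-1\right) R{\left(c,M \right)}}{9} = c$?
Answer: $\frac{436864}{2519737641} \approx 0.00017338$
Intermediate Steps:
$R{\left(c,M \right)} = - 9 c$
$f{\left(p \right)} = -2 - \frac{7}{p}$
$g{\left(m \right)} = - \frac{1}{2} + \left(-226 + m\right) \left(18 + m\right)$ ($g{\left(m \right)} = - \frac{1}{2} + \left(m - 226\right) \left(m - -18\right) = - \frac{1}{2} + \left(-226 + m\right) \left(m + 18\right) = - \frac{1}{2} + \left(-226 + m\right) \left(18 + m\right)$)
$\frac{\left(-30717\right) \frac{1}{47358}}{g{\left(f{\left(-16 \right)} \right)}} = \frac{\left(-30717\right) \frac{1}{47358}}{- \frac{8137}{2} + \left(-2 - \frac{7}{-16}\right)^{2} - 208 \left(-2 - \frac{7}{-16}\right)} = \frac{\left(-30717\right) \frac{1}{47358}}{- \frac{8137}{2} + \left(-2 - - \frac{7}{16}\right)^{2} - 208 \left(-2 - - \frac{7}{16}\right)} = - \frac{3413}{5262 \left(- \frac{8137}{2} + \left(-2 + \frac{7}{16}\right)^{2} - 208 \left(-2 + \frac{7}{16}\right)\right)} = - \frac{3413}{5262 \left(- \frac{8137}{2} + \left(- \frac{25}{16}\right)^{2} - -325\right)} = - \frac{3413}{5262 \left(- \frac{8137}{2} + \frac{625}{256} + 325\right)} = - \frac{3413}{5262 \left(- \frac{957711}{256}\right)} = \left(- \frac{3413}{5262}\right) \left(- \frac{256}{957711}\right) = \frac{436864}{2519737641}$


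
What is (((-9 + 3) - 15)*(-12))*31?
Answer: 7812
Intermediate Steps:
(((-9 + 3) - 15)*(-12))*31 = ((-6 - 15)*(-12))*31 = -21*(-12)*31 = 252*31 = 7812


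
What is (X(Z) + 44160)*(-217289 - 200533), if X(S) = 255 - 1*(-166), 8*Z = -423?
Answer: -18626922582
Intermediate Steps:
Z = -423/8 (Z = (⅛)*(-423) = -423/8 ≈ -52.875)
X(S) = 421 (X(S) = 255 + 166 = 421)
(X(Z) + 44160)*(-217289 - 200533) = (421 + 44160)*(-217289 - 200533) = 44581*(-417822) = -18626922582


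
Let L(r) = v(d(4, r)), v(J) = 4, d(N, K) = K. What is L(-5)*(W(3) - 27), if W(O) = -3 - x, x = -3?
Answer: -108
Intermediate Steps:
W(O) = 0 (W(O) = -3 - 1*(-3) = -3 + 3 = 0)
L(r) = 4
L(-5)*(W(3) - 27) = 4*(0 - 27) = 4*(-27) = -108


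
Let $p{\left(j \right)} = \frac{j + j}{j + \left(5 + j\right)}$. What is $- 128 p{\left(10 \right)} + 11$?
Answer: $- \frac{457}{5} \approx -91.4$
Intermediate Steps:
$p{\left(j \right)} = \frac{2 j}{5 + 2 j}$
$- 128 p{\left(10 \right)} + 11 = - 128 \cdot 2 \cdot 10 \frac{1}{5 + 2 \cdot 10} + 11 = - 128 \cdot 2 \cdot 10 \frac{1}{5 + 20} + 11 = - 128 \cdot 2 \cdot 10 \cdot \frac{1}{25} + 11 = \left(-128\right) \frac{4}{5} + 11 = - \frac{512}{5} + 11 = - \frac{457}{5}$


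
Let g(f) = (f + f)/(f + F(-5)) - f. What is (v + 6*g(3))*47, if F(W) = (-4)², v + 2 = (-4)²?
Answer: -1880/19 ≈ -98.947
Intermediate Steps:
v = 14 (v = -2 + (-4)² = -2 + 16 = 14)
F(W) = 16
g(f) = -f + 2*f/(16 + f) (g(f) = (f + f)/(f + 16) - f = (2*f)/(16 + f) - f = 2*f/(16 + f) - f = -f + 2*f/(16 + f))
(v + 6*g(3))*47 = (14 + 6*(-1*3*(14 + 3)/(16 + 3)))*47 = (14 + 6*(-1*3*17/19))*47 = (14 + 6*(-1*3*1/19*17))*47 = (14 + 6*(-51/19))*47 = (14 - 306/19)*47 = -40/19*47 = -1880/19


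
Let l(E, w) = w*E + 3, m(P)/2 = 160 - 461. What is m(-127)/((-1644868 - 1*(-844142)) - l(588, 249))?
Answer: 602/947141 ≈ 0.00063560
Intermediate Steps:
m(P) = -602 (m(P) = 2*(160 - 461) = 2*(-301) = -602)
l(E, w) = 3 + E*w (l(E, w) = E*w + 3 = 3 + E*w)
m(-127)/((-1644868 - 1*(-844142)) - l(588, 249)) = -602/((-1644868 - 1*(-844142)) - (3 + 588*249)) = -602/((-1644868 + 844142) - (3 + 146412)) = -602/(-800726 - 1*146415) = -602/(-800726 - 146415) = -602/(-947141) = -602*(-1/947141) = 602/947141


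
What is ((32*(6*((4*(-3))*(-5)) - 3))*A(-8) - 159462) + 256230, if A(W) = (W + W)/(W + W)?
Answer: 108192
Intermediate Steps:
A(W) = 1 (A(W) = (2*W)/((2*W)) = (2*W)*(1/(2*W)) = 1)
((32*(6*((4*(-3))*(-5)) - 3))*A(-8) - 159462) + 256230 = ((32*(6*((4*(-3))*(-5)) - 3))*1 - 159462) + 256230 = ((32*(6*(-12*(-5)) - 3))*1 - 159462) + 256230 = ((32*(6*60 - 3))*1 - 159462) + 256230 = ((32*(360 - 3))*1 - 159462) + 256230 = ((32*357)*1 - 159462) + 256230 = (11424*1 - 159462) + 256230 = (11424 - 159462) + 256230 = -148038 + 256230 = 108192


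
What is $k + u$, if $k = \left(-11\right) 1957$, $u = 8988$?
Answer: $-12539$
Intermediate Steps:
$k = -21527$
$k + u = -21527 + 8988 = -12539$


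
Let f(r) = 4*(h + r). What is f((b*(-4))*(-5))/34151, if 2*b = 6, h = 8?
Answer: 272/34151 ≈ 0.0079646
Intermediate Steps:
b = 3 (b = (½)*6 = 3)
f(r) = 32 + 4*r (f(r) = 4*(8 + r) = 32 + 4*r)
f((b*(-4))*(-5))/34151 = (32 + 4*((3*(-4))*(-5)))/34151 = (32 + 4*(-12*(-5)))*(1/34151) = (32 + 4*60)*(1/34151) = (32 + 240)*(1/34151) = 272*(1/34151) = 272/34151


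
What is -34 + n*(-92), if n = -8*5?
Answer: 3646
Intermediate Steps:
n = -40
-34 + n*(-92) = -34 - 40*(-92) = -34 + 3680 = 3646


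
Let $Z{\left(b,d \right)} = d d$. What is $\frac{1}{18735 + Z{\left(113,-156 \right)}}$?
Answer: $\frac{1}{43071} \approx 2.3217 \cdot 10^{-5}$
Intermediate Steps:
$Z{\left(b,d \right)} = d^{2}$
$\frac{1}{18735 + Z{\left(113,-156 \right)}} = \frac{1}{18735 + \left(-156\right)^{2}} = \frac{1}{18735 + 24336} = \frac{1}{43071}$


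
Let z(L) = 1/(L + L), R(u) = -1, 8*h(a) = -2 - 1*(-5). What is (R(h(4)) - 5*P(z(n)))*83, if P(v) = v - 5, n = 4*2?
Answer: 31457/16 ≈ 1966.1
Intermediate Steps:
h(a) = 3/8 (h(a) = (-2 - 1*(-5))/8 = (-2 + 5)/8 = (⅛)*3 = 3/8)
n = 8
z(L) = 1/(2*L)
P(v) = -5 + v
(R(h(4)) - 5*P(z(n)))*83 = (-1 - 5*(-5 + (½)/8))*83 = (-1 - 5*(-5 + (½)*(⅛)))*83 = (-1 - 5*(-5 + 1/16))*83 = (-1 - 5*(-79/16))*83 = (-1 + 395/16)*83 = (379/16)*83 = 31457/16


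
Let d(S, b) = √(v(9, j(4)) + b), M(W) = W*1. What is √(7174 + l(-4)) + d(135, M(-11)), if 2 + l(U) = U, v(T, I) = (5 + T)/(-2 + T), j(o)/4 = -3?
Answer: 3*I + 32*√7 ≈ 84.664 + 3.0*I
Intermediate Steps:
M(W) = W
j(o) = -12 (j(o) = 4*(-3) = -12)
v(T, I) = (5 + T)/(-2 + T)
l(U) = -2 + U
d(S, b) = √(2 + b) (d(S, b) = √((5 + 9)/(-2 + 9) + b) = √(14/7 + b) = √((⅐)*14 + b) = √(2 + b))
√(7174 + l(-4)) + d(135, M(-11)) = √(7174 + (-2 - 4)) + √(2 - 11) = √(7174 - 6) + √(-9) = √7168 + 3*I = 32*√7 + 3*I = 3*I + 32*√7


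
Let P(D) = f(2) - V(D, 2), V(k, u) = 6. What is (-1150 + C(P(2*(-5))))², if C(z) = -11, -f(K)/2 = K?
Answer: 1347921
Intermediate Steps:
f(K) = -2*K
P(D) = -10 (P(D) = -2*2 - 1*6 = -4 - 6 = -10)
(-1150 + C(P(2*(-5))))² = (-1150 - 11)² = (-1161)² = 1347921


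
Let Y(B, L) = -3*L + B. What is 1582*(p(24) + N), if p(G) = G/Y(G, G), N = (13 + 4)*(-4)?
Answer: -108367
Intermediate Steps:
N = -68 (N = 17*(-4) = -68)
Y(B, L) = B - 3*L
p(G) = -½ (p(G) = G/(G - 3*G) = G/((-2*G)) = G*(-1/(2*G)) = -½)
1582*(p(24) + N) = 1582*(-½ - 68) = 1582*(-137/2) = -108367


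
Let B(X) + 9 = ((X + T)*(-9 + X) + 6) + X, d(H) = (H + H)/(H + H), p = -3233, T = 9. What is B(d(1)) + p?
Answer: -3315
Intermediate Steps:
d(H) = 1 (d(H) = (2*H)/((2*H)) = (2*H)*(1/(2*H)) = 1)
B(X) = -3 + X + (-9 + X)*(9 + X) (B(X) = -9 + (((X + 9)*(-9 + X) + 6) + X) = -9 + (((9 + X)*(-9 + X) + 6) + X) = -9 + (((-9 + X)*(9 + X) + 6) + X) = -9 + ((6 + (-9 + X)*(9 + X)) + X) = -9 + (6 + X + (-9 + X)*(9 + X)) = -3 + X + (-9 + X)*(9 + X))
B(d(1)) + p = (-84 + 1 + 1²) - 3233 = (-84 + 1 + 1) - 3233 = -82 - 3233 = -3315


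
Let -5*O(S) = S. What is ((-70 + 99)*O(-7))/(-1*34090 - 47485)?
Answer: -203/407875 ≈ -0.00049770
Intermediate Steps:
O(S) = -S/5
((-70 + 99)*O(-7))/(-1*34090 - 47485) = ((-70 + 99)*(-⅕*(-7)))/(-1*34090 - 47485) = (29*(7/5))/(-34090 - 47485) = (203/5)/(-81575) = (203/5)*(-1/81575) = -203/407875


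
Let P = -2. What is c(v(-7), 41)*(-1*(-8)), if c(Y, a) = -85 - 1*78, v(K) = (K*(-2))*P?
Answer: -1304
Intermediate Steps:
v(K) = 4*K (v(K) = (K*(-2))*(-2) = -2*K*(-2) = 4*K)
c(Y, a) = -163 (c(Y, a) = -85 - 78 = -163)
c(v(-7), 41)*(-1*(-8)) = -(-163)*(-8) = -163*8 = -1304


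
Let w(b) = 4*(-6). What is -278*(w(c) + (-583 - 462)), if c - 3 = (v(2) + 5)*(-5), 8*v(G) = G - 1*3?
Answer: 297182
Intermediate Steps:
v(G) = -3/8 + G/8 (v(G) = (G - 1*3)/8 = (G - 3)/8 = (-3 + G)/8 = -3/8 + G/8)
c = -171/8 (c = 3 + ((-3/8 + (⅛)*2) + 5)*(-5) = 3 + ((-3/8 + ¼) + 5)*(-5) = 3 + (-⅛ + 5)*(-5) = 3 + (39/8)*(-5) = 3 - 195/8 = -171/8 ≈ -21.375)
w(b) = -24
-278*(w(c) + (-583 - 462)) = -278*(-24 + (-583 - 462)) = -278*(-24 - 1045) = -278*(-1069) = 297182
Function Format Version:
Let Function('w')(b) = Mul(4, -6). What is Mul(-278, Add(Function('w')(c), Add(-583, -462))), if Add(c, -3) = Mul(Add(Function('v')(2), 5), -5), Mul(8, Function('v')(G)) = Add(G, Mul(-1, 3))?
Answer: 297182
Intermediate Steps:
Function('v')(G) = Add(Rational(-3, 8), Mul(Rational(1, 8), G)) (Function('v')(G) = Mul(Rational(1, 8), Add(G, Mul(-1, 3))) = Mul(Rational(1, 8), Add(G, -3)) = Mul(Rational(1, 8), Add(-3, G)) = Add(Rational(-3, 8), Mul(Rational(1, 8), G)))
c = Rational(-171, 8) (c = Add(3, Mul(Add(Add(Rational(-3, 8), Mul(Rational(1, 8), 2)), 5), -5)) = Add(3, Mul(Add(Add(Rational(-3, 8), Rational(1, 4)), 5), -5)) = Add(3, Mul(Add(Rational(-1, 8), 5), -5)) = Add(3, Mul(Rational(39, 8), -5)) = Add(3, Rational(-195, 8)) = Rational(-171, 8) ≈ -21.375)
Function('w')(b) = -24
Mul(-278, Add(Function('w')(c), Add(-583, -462))) = Mul(-278, Add(-24, Add(-583, -462))) = Mul(-278, Add(-24, -1045)) = Mul(-278, -1069) = 297182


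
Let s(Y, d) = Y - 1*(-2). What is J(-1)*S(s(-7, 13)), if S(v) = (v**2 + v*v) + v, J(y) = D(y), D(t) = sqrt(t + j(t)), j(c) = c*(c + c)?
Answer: 45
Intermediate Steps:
j(c) = 2*c**2 (j(c) = c*(2*c) = 2*c**2)
D(t) = sqrt(t + 2*t**2)
J(y) = sqrt(y*(1 + 2*y))
s(Y, d) = 2 + Y (s(Y, d) = Y + 2 = 2 + Y)
S(v) = v + 2*v**2 (S(v) = (v**2 + v**2) + v = 2*v**2 + v = v + 2*v**2)
J(-1)*S(s(-7, 13)) = sqrt(-(1 + 2*(-1)))*((2 - 7)*(1 + 2*(2 - 7))) = sqrt(-(1 - 2))*(-5*(1 + 2*(-5))) = sqrt(-1*(-1))*(-5*(1 - 10)) = sqrt(1)*(-5*(-9)) = 1*45 = 45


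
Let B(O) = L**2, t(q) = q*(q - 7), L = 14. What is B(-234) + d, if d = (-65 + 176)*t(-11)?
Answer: 22174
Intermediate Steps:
t(q) = q*(-7 + q)
B(O) = 196 (B(O) = 14**2 = 196)
d = 21978 (d = (-65 + 176)*(-11*(-7 - 11)) = 111*(-11*(-18)) = 111*198 = 21978)
B(-234) + d = 196 + 21978 = 22174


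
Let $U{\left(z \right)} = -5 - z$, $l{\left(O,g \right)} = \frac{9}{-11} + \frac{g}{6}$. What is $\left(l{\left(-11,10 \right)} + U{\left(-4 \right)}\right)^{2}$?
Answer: $\frac{25}{1089} \approx 0.022957$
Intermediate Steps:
$l{\left(O,g \right)} = - \frac{9}{11} + \frac{g}{6}$ ($l{\left(O,g \right)} = 9 \left(- \frac{1}{11}\right) + g \frac{1}{6} = - \frac{9}{11} + \frac{g}{6}$)
$\left(l{\left(-11,10 \right)} + U{\left(-4 \right)}\right)^{2} = \left(\left(- \frac{9}{11} + \frac{1}{6} \cdot 10\right) - 1\right)^{2} = \left(\left(- \frac{9}{11} + \frac{5}{3}\right) + \left(-5 + 4\right)\right)^{2} = \left(\frac{28}{33} - 1\right)^{2} = \left(- \frac{5}{33}\right)^{2} = \frac{25}{1089}$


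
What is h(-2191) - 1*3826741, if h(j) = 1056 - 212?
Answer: -3825897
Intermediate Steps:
h(j) = 844
h(-2191) - 1*3826741 = 844 - 1*3826741 = 844 - 3826741 = -3825897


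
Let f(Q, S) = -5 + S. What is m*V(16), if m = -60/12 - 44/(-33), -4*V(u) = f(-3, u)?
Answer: 121/12 ≈ 10.083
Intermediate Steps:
V(u) = 5/4 - u/4 (V(u) = -(-5 + u)/4 = 5/4 - u/4)
m = -11/3 (m = -60*1/12 - 44*(-1/33) = -5 + 4/3 = -11/3 ≈ -3.6667)
m*V(16) = -11*(5/4 - 1/4*16)/3 = -11*(5/4 - 4)/3 = -11/3*(-11/4) = 121/12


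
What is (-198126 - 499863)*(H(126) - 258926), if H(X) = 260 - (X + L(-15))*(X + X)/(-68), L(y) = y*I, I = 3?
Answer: 3065720547591/17 ≈ 1.8034e+11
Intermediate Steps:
L(y) = 3*y (L(y) = y*3 = 3*y)
H(X) = 260 + X*(-45 + X)/34 (H(X) = 260 - (X + 3*(-15))*(X + X)/(-68) = 260 - (X - 45)*(2*X)*(-1)/68 = 260 - (-45 + X)*(2*X)*(-1)/68 = 260 - 2*X*(-45 + X)*(-1)/68 = 260 - (-1)*X*(-45 + X)/34 = 260 + X*(-45 + X)/34)
(-198126 - 499863)*(H(126) - 258926) = (-198126 - 499863)*((260 - 45/34*126 + (1/34)*126**2) - 258926) = -697989*((260 - 2835/17 + (1/34)*15876) - 258926) = -697989*((260 - 2835/17 + 7938/17) - 258926) = -697989*(9523/17 - 258926) = -697989*(-4392219/17) = 3065720547591/17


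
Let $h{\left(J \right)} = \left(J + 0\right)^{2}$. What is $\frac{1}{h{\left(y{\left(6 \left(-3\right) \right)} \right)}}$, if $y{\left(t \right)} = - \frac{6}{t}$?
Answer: $9$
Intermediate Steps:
$h{\left(J \right)} = J^{2}$
$\frac{1}{h{\left(y{\left(6 \left(-3\right) \right)} \right)}} = \frac{1}{\left(- \frac{6}{6 \left(-3\right)}\right)^{2}} = \frac{1}{\left(- \frac{6}{-18}\right)^{2}} = \frac{1}{\left(\left(-6\right) \left(- \frac{1}{18}\right)\right)^{2}} = \frac{1}{\left(\frac{1}{3}\right)^{2}} = \frac{1}{\frac{1}{9}} = 9$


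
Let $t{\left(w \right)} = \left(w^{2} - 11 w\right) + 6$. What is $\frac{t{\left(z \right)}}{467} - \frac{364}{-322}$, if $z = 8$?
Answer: $\frac{11728}{10741} \approx 1.0919$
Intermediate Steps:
$t{\left(w \right)} = 6 + w^{2} - 11 w$
$\frac{t{\left(z \right)}}{467} - \frac{364}{-322} = \frac{6 + 8^{2} - 88}{467} - \frac{364}{-322} = \left(6 + 64 - 88\right) \frac{1}{467} - - \frac{26}{23} = \left(-18\right) \frac{1}{467} + \frac{26}{23} = - \frac{18}{467} + \frac{26}{23} = \frac{11728}{10741}$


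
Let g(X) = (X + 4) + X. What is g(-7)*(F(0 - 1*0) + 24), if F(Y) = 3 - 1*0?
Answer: -270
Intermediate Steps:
F(Y) = 3 (F(Y) = 3 + 0 = 3)
g(X) = 4 + 2*X (g(X) = (4 + X) + X = 4 + 2*X)
g(-7)*(F(0 - 1*0) + 24) = (4 + 2*(-7))*(3 + 24) = (4 - 14)*27 = -10*27 = -270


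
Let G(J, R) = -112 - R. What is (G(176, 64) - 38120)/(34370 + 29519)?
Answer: -38296/63889 ≈ -0.59941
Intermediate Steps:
(G(176, 64) - 38120)/(34370 + 29519) = ((-112 - 1*64) - 38120)/(34370 + 29519) = ((-112 - 64) - 38120)/63889 = (-176 - 38120)*(1/63889) = -38296*1/63889 = -38296/63889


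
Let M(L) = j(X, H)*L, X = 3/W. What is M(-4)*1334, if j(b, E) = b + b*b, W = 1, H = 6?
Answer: -64032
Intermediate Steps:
X = 3 (X = 3/1 = 3*1 = 3)
j(b, E) = b + b**2
M(L) = 12*L (M(L) = (3*(1 + 3))*L = (3*4)*L = 12*L)
M(-4)*1334 = (12*(-4))*1334 = -48*1334 = -64032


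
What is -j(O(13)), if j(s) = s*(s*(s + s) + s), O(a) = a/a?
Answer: -3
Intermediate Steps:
O(a) = 1
j(s) = s*(s + 2*s²) (j(s) = s*(s*(2*s) + s) = s*(2*s² + s) = s*(s + 2*s²))
-j(O(13)) = -1²*(1 + 2*1) = -(1 + 2) = -3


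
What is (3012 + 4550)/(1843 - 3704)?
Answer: -7562/1861 ≈ -4.0634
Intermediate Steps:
(3012 + 4550)/(1843 - 3704) = 7562/(-1861) = 7562*(-1/1861) = -7562/1861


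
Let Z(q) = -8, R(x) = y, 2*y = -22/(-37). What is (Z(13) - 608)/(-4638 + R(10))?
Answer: 22792/171595 ≈ 0.13282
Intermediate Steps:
y = 11/37 (y = (-22/(-37))/2 = (-22*(-1/37))/2 = (½)*(22/37) = 11/37 ≈ 0.29730)
R(x) = 11/37
(Z(13) - 608)/(-4638 + R(10)) = (-8 - 608)/(-4638 + 11/37) = -616/(-171595/37) = -616*(-37/171595) = 22792/171595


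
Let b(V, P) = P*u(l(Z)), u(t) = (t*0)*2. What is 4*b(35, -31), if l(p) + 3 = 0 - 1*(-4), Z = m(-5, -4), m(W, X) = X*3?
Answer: 0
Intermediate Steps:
m(W, X) = 3*X
Z = -12 (Z = 3*(-4) = -12)
l(p) = 1 (l(p) = -3 + (0 - 1*(-4)) = -3 + (0 + 4) = -3 + 4 = 1)
u(t) = 0 (u(t) = 0*2 = 0)
b(V, P) = 0 (b(V, P) = P*0 = 0)
4*b(35, -31) = 4*0 = 0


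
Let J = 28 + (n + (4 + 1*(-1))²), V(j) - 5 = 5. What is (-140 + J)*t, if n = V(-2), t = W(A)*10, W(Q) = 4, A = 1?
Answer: -3720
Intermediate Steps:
V(j) = 10 (V(j) = 5 + 5 = 10)
t = 40 (t = 4*10 = 40)
n = 10
J = 47 (J = 28 + (10 + (4 + 1*(-1))²) = 28 + (10 + (4 - 1)²) = 28 + (10 + 3²) = 28 + (10 + 9) = 28 + 19 = 47)
(-140 + J)*t = (-140 + 47)*40 = -93*40 = -3720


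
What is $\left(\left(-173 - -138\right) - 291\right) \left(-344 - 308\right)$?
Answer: $212552$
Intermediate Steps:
$\left(\left(-173 - -138\right) - 291\right) \left(-344 - 308\right) = \left(\left(-173 + 138\right) - 291\right) \left(-652\right) = \left(-35 - 291\right) \left(-652\right) = \left(-326\right) \left(-652\right) = 212552$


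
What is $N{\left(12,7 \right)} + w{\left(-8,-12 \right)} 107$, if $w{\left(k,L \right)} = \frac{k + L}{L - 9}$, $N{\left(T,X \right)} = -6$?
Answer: $\frac{2014}{21} \approx 95.905$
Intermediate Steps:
$w{\left(k,L \right)} = \frac{L + k}{-9 + L}$
$N{\left(12,7 \right)} + w{\left(-8,-12 \right)} 107 = -6 + \frac{-12 - 8}{-9 - 12} \cdot 107 = -6 + \frac{1}{-21} \left(-20\right) 107 = -6 + \left(- \frac{1}{21}\right) \left(-20\right) 107 = -6 + \frac{20}{21} \cdot 107 = -6 + \frac{2140}{21} = \frac{2014}{21}$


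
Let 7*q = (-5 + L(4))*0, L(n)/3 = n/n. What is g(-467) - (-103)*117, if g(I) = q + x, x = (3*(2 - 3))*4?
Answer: 12039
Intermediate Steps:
L(n) = 3 (L(n) = 3*(n/n) = 3*1 = 3)
q = 0 (q = ((-5 + 3)*0)/7 = (-2*0)/7 = (⅐)*0 = 0)
x = -12 (x = (3*(-1))*4 = -3*4 = -12)
g(I) = -12 (g(I) = 0 - 12 = -12)
g(-467) - (-103)*117 = -12 - (-103)*117 = -12 - 103*(-117) = -12 + 12051 = 12039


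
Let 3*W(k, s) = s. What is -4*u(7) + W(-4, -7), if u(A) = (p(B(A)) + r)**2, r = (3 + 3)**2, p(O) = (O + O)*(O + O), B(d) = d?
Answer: -645895/3 ≈ -2.1530e+5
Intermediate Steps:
p(O) = 4*O**2 (p(O) = (2*O)*(2*O) = 4*O**2)
r = 36 (r = 6**2 = 36)
W(k, s) = s/3
u(A) = (36 + 4*A**2)**2 (u(A) = (4*A**2 + 36)**2 = (36 + 4*A**2)**2)
-4*u(7) + W(-4, -7) = -64*(9 + 7**2)**2 + (1/3)*(-7) = -64*(9 + 49)**2 - 7/3 = -64*58**2 - 7/3 = -64*3364 - 7/3 = -4*53824 - 7/3 = -215296 - 7/3 = -645895/3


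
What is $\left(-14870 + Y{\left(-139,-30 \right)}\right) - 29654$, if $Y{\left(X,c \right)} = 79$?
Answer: $-44445$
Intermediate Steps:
$\left(-14870 + Y{\left(-139,-30 \right)}\right) - 29654 = \left(-14870 + 79\right) - 29654 = -14791 - 29654 = -44445$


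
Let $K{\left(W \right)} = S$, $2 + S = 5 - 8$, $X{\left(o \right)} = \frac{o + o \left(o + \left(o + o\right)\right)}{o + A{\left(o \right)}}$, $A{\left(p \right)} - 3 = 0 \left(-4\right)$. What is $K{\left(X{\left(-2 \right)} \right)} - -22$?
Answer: $17$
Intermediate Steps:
$A{\left(p \right)} = 3$ ($A{\left(p \right)} = 3 + 0 \left(-4\right) = 3 + 0 = 3$)
$X{\left(o \right)} = \frac{o + 3 o^{2}}{3 + o}$ ($X{\left(o \right)} = \frac{o + o \left(o + \left(o + o\right)\right)}{o + 3} = \frac{o + o \left(o + 2 o\right)}{3 + o} = \frac{o + o 3 o}{3 + o} = \frac{o + 3 o^{2}}{3 + o}$)
$S = -5$ ($S = -2 + \left(5 - 8\right) = -2 - 3 = -5$)
$K{\left(W \right)} = -5$
$K{\left(X{\left(-2 \right)} \right)} - -22 = -5 - -22 = -5 + 22 = 17$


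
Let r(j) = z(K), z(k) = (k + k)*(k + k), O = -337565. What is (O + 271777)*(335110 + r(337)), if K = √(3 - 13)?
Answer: -22043585160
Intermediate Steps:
K = I*√10 (K = √(-10) = I*√10 ≈ 3.1623*I)
z(k) = 4*k² (z(k) = (2*k)*(2*k) = 4*k²)
r(j) = -40 (r(j) = 4*(I*√10)² = 4*(-10) = -40)
(O + 271777)*(335110 + r(337)) = (-337565 + 271777)*(335110 - 40) = -65788*335070 = -22043585160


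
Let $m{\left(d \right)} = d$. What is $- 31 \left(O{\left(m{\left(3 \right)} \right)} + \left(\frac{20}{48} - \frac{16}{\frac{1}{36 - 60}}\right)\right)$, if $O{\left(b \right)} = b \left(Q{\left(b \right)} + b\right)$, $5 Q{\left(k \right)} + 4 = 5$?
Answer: $- \frac{732871}{60} \approx -12215.0$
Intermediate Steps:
$Q{\left(k \right)} = \frac{1}{5}$ ($Q{\left(k \right)} = - \frac{4}{5} + \frac{1}{5} \cdot 5 = - \frac{4}{5} + 1 = \frac{1}{5}$)
$O{\left(b \right)} = b \left(\frac{1}{5} + b\right)$
$- 31 \left(O{\left(m{\left(3 \right)} \right)} + \left(\frac{20}{48} - \frac{16}{\frac{1}{36 - 60}}\right)\right) = - 31 \left(3 \left(\frac{1}{5} + 3\right) + \left(\frac{20}{48} - \frac{16}{\frac{1}{36 - 60}}\right)\right) = - 31 \left(3 \cdot \frac{16}{5} - \left(- \frac{5}{12} + \frac{16}{\frac{1}{-24}}\right)\right) = - 31 \left(\frac{48}{5} - \left(- \frac{5}{12} + \frac{16}{- \frac{1}{24}}\right)\right) = - 31 \left(\frac{48}{5} + \left(\frac{5}{12} - -384\right)\right) = - 31 \left(\frac{48}{5} + \left(\frac{5}{12} + 384\right)\right) = - 31 \left(\frac{48}{5} + \frac{4613}{12}\right) = \left(-31\right) \frac{23641}{60} = - \frac{732871}{60}$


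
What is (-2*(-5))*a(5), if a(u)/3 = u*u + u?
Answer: 900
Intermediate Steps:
a(u) = 3*u + 3*u**2 (a(u) = 3*(u*u + u) = 3*(u**2 + u) = 3*(u + u**2) = 3*u + 3*u**2)
(-2*(-5))*a(5) = (-2*(-5))*(3*5*(1 + 5)) = 10*(3*5*6) = 10*90 = 900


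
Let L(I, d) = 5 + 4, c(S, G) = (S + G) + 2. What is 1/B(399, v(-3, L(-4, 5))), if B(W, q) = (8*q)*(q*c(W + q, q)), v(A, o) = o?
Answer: 1/271512 ≈ 3.6831e-6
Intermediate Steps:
c(S, G) = 2 + G + S (c(S, G) = (G + S) + 2 = 2 + G + S)
L(I, d) = 9
B(W, q) = 8*q**2*(2 + W + 2*q) (B(W, q) = (8*q)*(q*(2 + q + (W + q))) = (8*q)*(q*(2 + W + 2*q)) = 8*q**2*(2 + W + 2*q))
1/B(399, v(-3, L(-4, 5))) = 1/(8*9**2*(2 + 399 + 2*9)) = 1/(8*81*(2 + 399 + 18)) = 1/(8*81*419) = 1/271512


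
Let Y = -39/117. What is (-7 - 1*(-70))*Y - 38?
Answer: -59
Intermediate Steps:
Y = -1/3 (Y = -39*1/117 = -1/3 ≈ -0.33333)
(-7 - 1*(-70))*Y - 38 = (-7 - 1*(-70))*(-1/3) - 38 = (-7 + 70)*(-1/3) - 38 = 63*(-1/3) - 38 = -21 - 38 = -59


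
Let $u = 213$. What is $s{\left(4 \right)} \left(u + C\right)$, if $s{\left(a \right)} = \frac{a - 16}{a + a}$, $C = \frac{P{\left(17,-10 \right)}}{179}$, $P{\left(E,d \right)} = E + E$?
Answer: $- \frac{114483}{358} \approx -319.79$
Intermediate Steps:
$P{\left(E,d \right)} = 2 E$
$C = \frac{34}{179}$ ($C = \frac{2 \cdot 17}{179} = 34 \cdot \frac{1}{179} = \frac{34}{179} \approx 0.18994$)
$s{\left(a \right)} = \frac{-16 + a}{2 a}$
$s{\left(4 \right)} \left(u + C\right) = \frac{-16 + 4}{2 \cdot 4} \left(213 + \frac{34}{179}\right) = \frac{1}{2} \cdot \frac{1}{4} \left(-12\right) \frac{38161}{179} = \left(- \frac{3}{2}\right) \frac{38161}{179} = - \frac{114483}{358}$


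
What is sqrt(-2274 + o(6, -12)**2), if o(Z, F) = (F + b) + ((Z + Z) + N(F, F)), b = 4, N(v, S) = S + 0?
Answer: I*sqrt(2210) ≈ 47.011*I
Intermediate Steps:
N(v, S) = S
o(Z, F) = 4 + 2*F + 2*Z (o(Z, F) = (F + 4) + ((Z + Z) + F) = (4 + F) + (2*Z + F) = (4 + F) + (F + 2*Z) = 4 + 2*F + 2*Z)
sqrt(-2274 + o(6, -12)**2) = sqrt(-2274 + (4 + 2*(-12) + 2*6)**2) = sqrt(-2274 + (4 - 24 + 12)**2) = sqrt(-2274 + (-8)**2) = sqrt(-2274 + 64) = sqrt(-2210) = I*sqrt(2210)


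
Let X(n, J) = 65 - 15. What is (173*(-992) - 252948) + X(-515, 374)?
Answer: -424514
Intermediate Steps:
X(n, J) = 50
(173*(-992) - 252948) + X(-515, 374) = (173*(-992) - 252948) + 50 = (-171616 - 252948) + 50 = -424564 + 50 = -424514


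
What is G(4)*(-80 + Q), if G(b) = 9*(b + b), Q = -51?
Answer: -9432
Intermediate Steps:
G(b) = 18*b (G(b) = 9*(2*b) = 18*b)
G(4)*(-80 + Q) = (18*4)*(-80 - 51) = 72*(-131) = -9432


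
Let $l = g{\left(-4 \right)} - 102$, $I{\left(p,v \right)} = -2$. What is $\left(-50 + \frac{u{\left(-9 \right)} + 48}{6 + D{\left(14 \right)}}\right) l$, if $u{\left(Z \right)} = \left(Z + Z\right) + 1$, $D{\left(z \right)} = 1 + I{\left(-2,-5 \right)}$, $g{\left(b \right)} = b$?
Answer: $\frac{23214}{5} \approx 4642.8$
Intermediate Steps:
$D{\left(z \right)} = -1$ ($D{\left(z \right)} = 1 - 2 = -1$)
$l = -106$ ($l = -4 - 102 = -106$)
$u{\left(Z \right)} = 1 + 2 Z$ ($u{\left(Z \right)} = 2 Z + 1 = 1 + 2 Z$)
$\left(-50 + \frac{u{\left(-9 \right)} + 48}{6 + D{\left(14 \right)}}\right) l = \left(-50 + \frac{\left(1 + 2 \left(-9\right)\right) + 48}{6 - 1}\right) \left(-106\right) = \left(-50 + \frac{\left(1 - 18\right) + 48}{5}\right) \left(-106\right) = \left(-50 + \left(-17 + 48\right) \frac{1}{5}\right) \left(-106\right) = \left(-50 + 31 \cdot \frac{1}{5}\right) \left(-106\right) = \left(-50 + \frac{31}{5}\right) \left(-106\right) = \left(- \frac{219}{5}\right) \left(-106\right) = \frac{23214}{5}$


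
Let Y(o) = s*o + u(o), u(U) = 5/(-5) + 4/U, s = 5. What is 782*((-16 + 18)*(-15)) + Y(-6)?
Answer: -70475/3 ≈ -23492.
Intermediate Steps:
u(U) = -1 + 4/U (u(U) = 5*(-⅕) + 4/U = -1 + 4/U)
Y(o) = 5*o + (4 - o)/o
782*((-16 + 18)*(-15)) + Y(-6) = 782*((-16 + 18)*(-15)) + (-1 + 4/(-6) + 5*(-6)) = 782*(2*(-15)) + (-1 + 4*(-⅙) - 30) = 782*(-30) + (-1 - ⅔ - 30) = -23460 - 95/3 = -70475/3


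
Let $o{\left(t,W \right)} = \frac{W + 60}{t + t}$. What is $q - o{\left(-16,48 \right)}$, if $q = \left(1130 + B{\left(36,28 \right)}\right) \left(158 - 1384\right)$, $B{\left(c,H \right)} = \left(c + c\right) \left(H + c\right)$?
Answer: $- \frac{56278277}{8} \approx -7.0348 \cdot 10^{6}$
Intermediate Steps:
$B{\left(c,H \right)} = 2 c \left(H + c\right)$
$q = -7034788$ ($q = \left(1130 + 2 \cdot 36 \left(28 + 36\right)\right) \left(158 - 1384\right) = \left(1130 + 2 \cdot 36 \cdot 64\right) \left(-1226\right) = \left(1130 + 4608\right) \left(-1226\right) = 5738 \left(-1226\right) = -7034788$)
$o{\left(t,W \right)} = \frac{60 + W}{2 t}$
$q - o{\left(-16,48 \right)} = -7034788 - \frac{60 + 48}{2 \left(-16\right)} = -7034788 - \frac{1}{2} \left(- \frac{1}{16}\right) 108 = -7034788 - - \frac{27}{8} = -7034788 + \frac{27}{8} = - \frac{56278277}{8}$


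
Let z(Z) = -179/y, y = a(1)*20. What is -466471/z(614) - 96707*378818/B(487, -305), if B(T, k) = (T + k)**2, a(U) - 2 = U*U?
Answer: -216556382389/228046 ≈ -9.4962e+5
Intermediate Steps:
a(U) = 2 + U**2 (a(U) = 2 + U*U = 2 + U**2)
y = 60 (y = (2 + 1**2)*20 = (2 + 1)*20 = 3*20 = 60)
z(Z) = -179/60
-466471/z(614) - 96707*378818/B(487, -305) = -466471/(-179/60) - 96707*378818/(487 - 305)**2 = -466471*(-60/179) - 96707/(182**2*(1/378818)) = 27988260/179 - 96707/(33124*(1/378818)) = 27988260/179 - 96707/16562/189409 = 27988260/179 - 96707*189409/16562 = 27988260/179 - 1409013551/1274 = -216556382389/228046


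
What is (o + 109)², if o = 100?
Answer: 43681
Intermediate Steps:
(o + 109)² = (100 + 109)² = 209² = 43681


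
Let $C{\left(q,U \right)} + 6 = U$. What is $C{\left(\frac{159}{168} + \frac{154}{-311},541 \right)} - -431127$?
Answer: $431662$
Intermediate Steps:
$C{\left(q,U \right)} = -6 + U$
$C{\left(\frac{159}{168} + \frac{154}{-311},541 \right)} - -431127 = \left(-6 + 541\right) - -431127 = 535 + 431127 = 431662$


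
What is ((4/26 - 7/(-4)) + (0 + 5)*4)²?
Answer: 1297321/2704 ≈ 479.78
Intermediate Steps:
((4/26 - 7/(-4)) + (0 + 5)*4)² = ((4*(1/26) - 7*(-¼)) + 5*4)² = ((2/13 + 7/4) + 20)² = (99/52 + 20)² = (1139/52)² = 1297321/2704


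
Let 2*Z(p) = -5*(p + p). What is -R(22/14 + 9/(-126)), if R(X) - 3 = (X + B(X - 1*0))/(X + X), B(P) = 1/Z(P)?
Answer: -311/90 ≈ -3.4556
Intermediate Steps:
Z(p) = -5*p (Z(p) = (-5*(p + p))/2 = (-10*p)/2 = -5*p)
B(P) = -1/(5*P) (B(P) = 1/(-5*P) = -1/(5*P))
R(X) = 3 + (X - 1/(5*X))/(2*X) (R(X) = 3 + (X - 1/(5*(X - 1*0)))/(X + X) = 3 + (X - 1/(5*(X + 0)))/((2*X)) = 3 + (X - 1/(5*X))*(1/(2*X)) = 3 + (X - 1/(5*X))/(2*X))
-R(22/14 + 9/(-126)) = -(7/2 - 1/(10*(22/14 + 9/(-126))²)) = -(7/2 - 1/(10*(22*(1/14) + 9*(-1/126))²)) = -(7/2 - 1/(10*(11/7 - 1/14)²)) = -(7/2 - 1/(10*(3/2)²)) = -(7/2 - ⅒*4/9) = -(7/2 - 2/45) = -1*311/90 = -311/90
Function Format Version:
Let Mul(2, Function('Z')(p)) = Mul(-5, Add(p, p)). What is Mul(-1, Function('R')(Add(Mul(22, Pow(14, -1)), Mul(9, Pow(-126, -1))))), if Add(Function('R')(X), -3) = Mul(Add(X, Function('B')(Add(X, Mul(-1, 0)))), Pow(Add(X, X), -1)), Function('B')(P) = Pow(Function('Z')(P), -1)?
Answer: Rational(-311, 90) ≈ -3.4556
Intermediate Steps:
Function('Z')(p) = Mul(-5, p) (Function('Z')(p) = Mul(Rational(1, 2), Mul(-5, Add(p, p))) = Mul(Rational(1, 2), Mul(-5, Mul(2, p))) = Mul(Rational(1, 2), Mul(-10, p)) = Mul(-5, p))
Function('B')(P) = Mul(Rational(-1, 5), Pow(P, -1)) (Function('B')(P) = Pow(Mul(-5, P), -1) = Mul(Rational(-1, 5), Pow(P, -1)))
Function('R')(X) = Add(3, Mul(Rational(1, 2), Pow(X, -1), Add(X, Mul(Rational(-1, 5), Pow(X, -1))))) (Function('R')(X) = Add(3, Mul(Add(X, Mul(Rational(-1, 5), Pow(Add(X, Mul(-1, 0)), -1))), Pow(Add(X, X), -1))) = Add(3, Mul(Add(X, Mul(Rational(-1, 5), Pow(Add(X, 0), -1))), Pow(Mul(2, X), -1))) = Add(3, Mul(Add(X, Mul(Rational(-1, 5), Pow(X, -1))), Mul(Rational(1, 2), Pow(X, -1)))) = Add(3, Mul(Rational(1, 2), Pow(X, -1), Add(X, Mul(Rational(-1, 5), Pow(X, -1))))))
Mul(-1, Function('R')(Add(Mul(22, Pow(14, -1)), Mul(9, Pow(-126, -1))))) = Mul(-1, Add(Rational(7, 2), Mul(Rational(-1, 10), Pow(Add(Mul(22, Pow(14, -1)), Mul(9, Pow(-126, -1))), -2)))) = Mul(-1, Add(Rational(7, 2), Mul(Rational(-1, 10), Pow(Add(Mul(22, Rational(1, 14)), Mul(9, Rational(-1, 126))), -2)))) = Mul(-1, Add(Rational(7, 2), Mul(Rational(-1, 10), Pow(Add(Rational(11, 7), Rational(-1, 14)), -2)))) = Mul(-1, Add(Rational(7, 2), Mul(Rational(-1, 10), Pow(Rational(3, 2), -2)))) = Mul(-1, Add(Rational(7, 2), Mul(Rational(-1, 10), Rational(4, 9)))) = Mul(-1, Add(Rational(7, 2), Rational(-2, 45))) = Mul(-1, Rational(311, 90)) = Rational(-311, 90)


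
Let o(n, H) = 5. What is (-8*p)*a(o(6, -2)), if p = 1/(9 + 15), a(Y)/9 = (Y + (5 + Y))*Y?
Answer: -225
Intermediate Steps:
a(Y) = 9*Y*(5 + 2*Y) (a(Y) = 9*((Y + (5 + Y))*Y) = 9*((5 + 2*Y)*Y) = 9*(Y*(5 + 2*Y)) = 9*Y*(5 + 2*Y))
p = 1/24 ≈ 0.041667
(-8*p)*a(o(6, -2)) = (-8*1/24)*(9*5*(5 + 2*5)) = -3*5*(5 + 10) = -3*5*15 = -1/3*675 = -225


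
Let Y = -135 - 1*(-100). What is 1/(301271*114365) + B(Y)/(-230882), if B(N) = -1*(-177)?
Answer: -6098509620073/7955006505131030 ≈ -0.00076663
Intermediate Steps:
Y = -35 (Y = -135 + 100 = -35)
B(N) = 177
1/(301271*114365) + B(Y)/(-230882) = 1/(301271*114365) + 177/(-230882) = (1/301271)*(1/114365) + 177*(-1/230882) = 1/34454857915 - 177/230882 = -6098509620073/7955006505131030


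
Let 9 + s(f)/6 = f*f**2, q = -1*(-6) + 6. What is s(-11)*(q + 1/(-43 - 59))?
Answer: -1638820/17 ≈ -96401.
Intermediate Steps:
q = 12 (q = 6 + 6 = 12)
s(f) = -54 + 6*f**3 (s(f) = -54 + 6*(f*f**2) = -54 + 6*f**3)
s(-11)*(q + 1/(-43 - 59)) = (-54 + 6*(-11)**3)*(12 + 1/(-43 - 59)) = (-54 + 6*(-1331))*(12 + 1/(-102)) = (-54 - 7986)*(12 - 1/102) = -8040*1223/102 = -1638820/17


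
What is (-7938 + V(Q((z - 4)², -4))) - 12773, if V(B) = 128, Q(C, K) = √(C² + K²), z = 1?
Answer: -20583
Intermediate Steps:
(-7938 + V(Q((z - 4)², -4))) - 12773 = (-7938 + 128) - 12773 = -7810 - 12773 = -20583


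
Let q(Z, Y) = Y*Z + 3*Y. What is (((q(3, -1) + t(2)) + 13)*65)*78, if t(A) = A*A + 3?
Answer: 70980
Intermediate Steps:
q(Z, Y) = 3*Y + Y*Z
t(A) = 3 + A² (t(A) = A² + 3 = 3 + A²)
(((q(3, -1) + t(2)) + 13)*65)*78 = (((-(3 + 3) + (3 + 2²)) + 13)*65)*78 = (((-1*6 + (3 + 4)) + 13)*65)*78 = (((-6 + 7) + 13)*65)*78 = ((1 + 13)*65)*78 = (14*65)*78 = 910*78 = 70980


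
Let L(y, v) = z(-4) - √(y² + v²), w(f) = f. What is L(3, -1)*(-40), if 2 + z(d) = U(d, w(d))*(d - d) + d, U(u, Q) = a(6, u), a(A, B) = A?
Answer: 240 + 40*√10 ≈ 366.49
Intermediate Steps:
U(u, Q) = 6
z(d) = -2 + d (z(d) = -2 + (6*(d - d) + d) = -2 + (6*0 + d) = -2 + (0 + d) = -2 + d)
L(y, v) = -6 - √(v² + y²) (L(y, v) = (-2 - 4) - √(y² + v²) = -6 - √(v² + y²))
L(3, -1)*(-40) = (-6 - √((-1)² + 3²))*(-40) = (-6 - √(1 + 9))*(-40) = (-6 - √10)*(-40) = 240 + 40*√10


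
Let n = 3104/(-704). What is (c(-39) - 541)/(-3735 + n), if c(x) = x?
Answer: 12760/82267 ≈ 0.15510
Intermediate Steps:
n = -97/22 (n = 3104*(-1/704) = -97/22 ≈ -4.4091)
(c(-39) - 541)/(-3735 + n) = (-39 - 541)/(-3735 - 97/22) = -580/(-82267/22) = -580*(-22/82267) = 12760/82267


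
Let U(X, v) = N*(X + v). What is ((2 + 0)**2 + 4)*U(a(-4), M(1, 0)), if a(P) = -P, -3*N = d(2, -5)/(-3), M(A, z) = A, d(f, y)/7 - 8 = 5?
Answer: 3640/9 ≈ 404.44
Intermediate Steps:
d(f, y) = 91 (d(f, y) = 56 + 7*5 = 56 + 35 = 91)
N = 91/9 (N = -91/(3*(-3)) = -91*(-1)/(3*3) = -1/3*(-91/3) = 91/9 ≈ 10.111)
U(X, v) = 91*X/9 + 91*v/9 (U(X, v) = 91*(X + v)/9 = 91*X/9 + 91*v/9)
((2 + 0)**2 + 4)*U(a(-4), M(1, 0)) = ((2 + 0)**2 + 4)*(91*(-1*(-4))/9 + (91/9)*1) = (2**2 + 4)*((91/9)*4 + 91/9) = (4 + 4)*(364/9 + 91/9) = 8*(455/9) = 3640/9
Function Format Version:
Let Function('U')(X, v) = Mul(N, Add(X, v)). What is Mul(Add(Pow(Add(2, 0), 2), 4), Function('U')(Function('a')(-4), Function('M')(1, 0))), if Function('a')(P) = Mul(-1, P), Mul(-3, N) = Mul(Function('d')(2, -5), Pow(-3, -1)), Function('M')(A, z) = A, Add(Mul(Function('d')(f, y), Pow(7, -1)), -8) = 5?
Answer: Rational(3640, 9) ≈ 404.44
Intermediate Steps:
Function('d')(f, y) = 91 (Function('d')(f, y) = Add(56, Mul(7, 5)) = Add(56, 35) = 91)
N = Rational(91, 9) (N = Mul(Rational(-1, 3), Mul(91, Pow(-3, -1))) = Mul(Rational(-1, 3), Mul(91, Rational(-1, 3))) = Mul(Rational(-1, 3), Rational(-91, 3)) = Rational(91, 9) ≈ 10.111)
Function('U')(X, v) = Add(Mul(Rational(91, 9), X), Mul(Rational(91, 9), v)) (Function('U')(X, v) = Mul(Rational(91, 9), Add(X, v)) = Add(Mul(Rational(91, 9), X), Mul(Rational(91, 9), v)))
Mul(Add(Pow(Add(2, 0), 2), 4), Function('U')(Function('a')(-4), Function('M')(1, 0))) = Mul(Add(Pow(Add(2, 0), 2), 4), Add(Mul(Rational(91, 9), Mul(-1, -4)), Mul(Rational(91, 9), 1))) = Mul(Add(Pow(2, 2), 4), Add(Mul(Rational(91, 9), 4), Rational(91, 9))) = Mul(Add(4, 4), Add(Rational(364, 9), Rational(91, 9))) = Mul(8, Rational(455, 9)) = Rational(3640, 9)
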